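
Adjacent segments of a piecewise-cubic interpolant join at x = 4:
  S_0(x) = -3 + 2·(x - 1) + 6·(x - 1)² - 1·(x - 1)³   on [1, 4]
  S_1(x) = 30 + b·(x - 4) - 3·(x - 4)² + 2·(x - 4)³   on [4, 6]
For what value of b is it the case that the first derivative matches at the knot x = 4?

S_0'(x) = 2 + 12·(x - 1) - 3·(x - 1)², so S_0'(4) = 11. On the right, S_1'(4) = b, so b = 11.

11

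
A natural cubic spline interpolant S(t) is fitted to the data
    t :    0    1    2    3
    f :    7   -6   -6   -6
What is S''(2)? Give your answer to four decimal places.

-5.2000

Let M_i = S''(x_i). Step sizes h_i = 1, 1, 1; slopes of the chords Δ_i = (y_(i+1) - y_i)/h_i = -13, 0, 0.
  1·M_0 + 4·M_1 + 1·M_2 = 6(Δ_1 - Δ_0) = 78
  1·M_1 + 4·M_2 + 1·M_3 = 6(Δ_2 - Δ_1) = 0
Natural end conditions: M_0 = M_3 = 0.
Hence M_0 = 0, M_1 = 104/5, M_2 = -26/5, M_3 = 0.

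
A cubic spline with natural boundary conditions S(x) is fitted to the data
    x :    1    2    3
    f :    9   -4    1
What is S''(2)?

27

Let σ_i = S''(x_i). Step sizes h_i = 1, 1; slopes of the chords Δ_i = (y_(i+1) - y_i)/h_i = -13, 5.
  1·σ_0 + 4·σ_1 + 1·σ_2 = 6(Δ_1 - Δ_0) = 108
Natural end conditions: σ_0 = σ_2 = 0.
Solving the tridiagonal system: σ_0 = 0, σ_1 = 27, σ_2 = 0.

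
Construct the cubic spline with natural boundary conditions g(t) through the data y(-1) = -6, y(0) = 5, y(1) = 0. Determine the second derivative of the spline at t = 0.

-24

With M_i denoting the second derivative at x_i, h_i = 1, 1, and Δ_i = (y_(i+1) − y_i)/h_i = 11, -5:
  1·M_0 + 4·M_1 + 1·M_2 = 6(Δ_1 - Δ_0) = -96
Natural end conditions: M_0 = M_2 = 0.
Forward elimination and back-substitution give M_0 = 0, M_1 = -24, M_2 = 0.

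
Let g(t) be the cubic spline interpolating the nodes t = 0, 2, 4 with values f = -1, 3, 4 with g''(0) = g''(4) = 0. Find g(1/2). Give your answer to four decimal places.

0.1758

With M_i denoting the second derivative at x_i, h_i = 2, 2, and Δ_i = (y_(i+1) − y_i)/h_i = 2, 1/2:
  2·M_0 + 8·M_1 + 2·M_2 = 6(Δ_1 - Δ_0) = -9
Natural end conditions: M_0 = M_2 = 0.
Solving: M_0 = 0, M_1 = -9/8, M_2 = 0.
On [0, 2], g(t) = -1 + 19/8·t + 0·t² - 3/32·t³.
With t = 1/2: g(1/2) = 45/256.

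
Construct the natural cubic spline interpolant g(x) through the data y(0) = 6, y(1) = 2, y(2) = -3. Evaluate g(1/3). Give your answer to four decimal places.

Write m_i for g''(x_i). With h_i = 1, 1 and divided differences Δ_i = -4, -5, the continuity of g' gives the tridiagonal system
  1·m_0 + 4·m_1 + 1·m_2 = 6(Δ_1 - Δ_0) = -6
Natural end conditions: m_0 = m_2 = 0.
Solving: m_0 = 0, m_1 = -3/2, m_2 = 0.
On [0, 1], g(x) = 6 - 15/4·x + 0·x² - 1/4·x³.
With x = 1/3: g(1/3) = 128/27.

4.7407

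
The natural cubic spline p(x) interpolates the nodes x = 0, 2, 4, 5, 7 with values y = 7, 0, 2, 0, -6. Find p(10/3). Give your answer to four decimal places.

Let M_i = p''(x_i). Step sizes h_i = 2, 2, 1, 2; slopes of the chords Δ_i = (y_(i+1) - y_i)/h_i = -7/2, 1, -2, -3.
  2·M_0 + 8·M_1 + 2·M_2 = 6(Δ_1 - Δ_0) = 27
  2·M_1 + 6·M_2 + 1·M_3 = 6(Δ_2 - Δ_1) = -18
  1·M_2 + 6·M_3 + 2·M_4 = 6(Δ_3 - Δ_2) = -6
Natural end conditions: M_0 = M_4 = 0.
Solving the tridiagonal system: M_0 = 0, M_1 = 1149/256, M_2 = -285/64, M_3 = -33/128, M_4 = 0.
On [2, 4], p(x) = 0 - 65/128·(x - 2) + 1149/512·(x - 2)² - 763/1024·(x - 2)³.
With (x - 2) = 4/3: p(10/3) = 167/108.

1.5463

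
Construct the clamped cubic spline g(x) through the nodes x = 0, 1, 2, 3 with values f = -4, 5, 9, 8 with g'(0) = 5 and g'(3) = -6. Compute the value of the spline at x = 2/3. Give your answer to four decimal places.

Let σ_i = g''(x_i). Step sizes h_i = 1, 1, 1; slopes of the chords Δ_i = (y_(i+1) - y_i)/h_i = 9, 4, -1.
  1·σ_0 + 4·σ_1 + 1·σ_2 = 6(Δ_1 - Δ_0) = -30
  1·σ_1 + 4·σ_2 + 1·σ_3 = 6(Δ_2 - Δ_1) = -30
Clamped end conditions give two more equations: 2h_0·σ_0 + h_0·σ_1 = 6(Δ_0 - g'(0)) = 24 and h_2·σ_2 + 2h_2·σ_3 = 6(g'(3) - Δ_2) = -30.
Solving the tridiagonal system: σ_0 = 268/15, σ_1 = -176/15, σ_2 = -14/15, σ_3 = -218/15.
On [0, 1], g(x) = -4 + 5·x + 134/15·x² - 74/15·x³.
With x = 2/3: g(2/3) = 746/405.

1.8420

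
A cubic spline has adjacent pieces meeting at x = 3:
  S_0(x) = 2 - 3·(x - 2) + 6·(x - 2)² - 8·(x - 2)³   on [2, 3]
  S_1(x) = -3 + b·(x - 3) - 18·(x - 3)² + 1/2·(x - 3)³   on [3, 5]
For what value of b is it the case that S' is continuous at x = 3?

S_0'(x) = -3 + 12·(x - 2) - 24·(x - 2)², so S_0'(3) = -15. On the right, S_1'(3) = b, so b = -15.

-15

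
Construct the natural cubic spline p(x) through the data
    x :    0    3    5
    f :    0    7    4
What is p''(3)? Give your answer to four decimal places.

-2.3000

Write σ_i for p''(x_i). With h_i = 3, 2 and divided differences Δ_i = 7/3, -3/2, the continuity of p' gives the tridiagonal system
  3·σ_0 + 10·σ_1 + 2·σ_2 = 6(Δ_1 - Δ_0) = -23
Natural end conditions: σ_0 = σ_2 = 0.
Hence σ_0 = 0, σ_1 = -23/10, σ_2 = 0.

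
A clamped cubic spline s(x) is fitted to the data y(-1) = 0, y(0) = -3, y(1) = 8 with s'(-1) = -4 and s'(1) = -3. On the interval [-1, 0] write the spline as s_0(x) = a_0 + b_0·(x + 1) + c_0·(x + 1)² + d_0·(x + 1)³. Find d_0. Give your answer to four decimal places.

9.7500

Put m_i = s'' at the i-th knot. Here h = (1, 1) and Δ = (-3, 11), so the interior equations h_(i-1)·m_(i-1) + 2(h_(i-1)+h_i)·m_i + h_i·m_(i+1) = 6(Δ_i − Δ_(i-1)) read
  1·m_0 + 4·m_1 + 1·m_2 = 6(Δ_1 - Δ_0) = 84
Clamped end conditions give two more equations: 2h_0·m_0 + h_0·m_1 = 6(Δ_0 - s'(-1)) = 6 and h_1·m_1 + 2h_1·m_2 = 6(s'(1) - Δ_1) = -84.
Solving the tridiagonal system: m_0 = -35/2, m_1 = 41, m_2 = -125/2.
On [-1, 0], with s_0(x) = a_0 + b_0·(x + 1) + c_0·(x + 1)² + d_0·(x + 1)³: c_0 = m_0/2 = -35/4, d_0 = (m_1 - m_0)/(6h_0) = 39/4, b_0 = Δ_0 - h_0(2m_0 + m_1)/6 = -4.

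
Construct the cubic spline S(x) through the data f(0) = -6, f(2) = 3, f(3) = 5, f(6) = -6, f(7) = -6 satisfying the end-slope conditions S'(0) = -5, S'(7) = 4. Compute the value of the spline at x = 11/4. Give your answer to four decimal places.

Put M_i = S'' at the i-th knot. Here h = (2, 1, 3, 1) and Δ = (9/2, 2, -11/3, 0), so the interior equations h_(i-1)·M_(i-1) + 2(h_(i-1)+h_i)·M_i + h_i·M_(i+1) = 6(Δ_i − Δ_(i-1)) read
  2·M_0 + 6·M_1 + 1·M_2 = 6(Δ_1 - Δ_0) = -15
  1·M_1 + 8·M_2 + 3·M_3 = 6(Δ_2 - Δ_1) = -34
  3·M_2 + 8·M_3 + 1·M_4 = 6(Δ_3 - Δ_2) = 22
Clamped end conditions give two more equations: 2h_0·M_0 + h_0·M_1 = 6(Δ_0 - S'(0)) = 57 and h_3·M_3 + 2h_3·M_4 = 6(S'(7) - Δ_3) = 24.
Forward elimination and back-substitution give M_0 = 11983/660, M_1 = -1289/165, M_2 = -293/66, M_3 = 171/55, M_4 = 1149/110.
On [2, 3], S(x) = 3 + 3527/660·(x - 2) - 1289/330·(x - 2)² + 371/660·(x - 2)³.
With (x - 2) = 3/4: S(11/4) = 14215/2816.

5.0479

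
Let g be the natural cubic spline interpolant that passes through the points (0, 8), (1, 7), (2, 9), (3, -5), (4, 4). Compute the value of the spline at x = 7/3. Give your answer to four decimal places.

Let m_i = g''(x_i). Step sizes h_i = 1, 1, 1, 1; slopes of the chords Δ_i = (y_(i+1) - y_i)/h_i = -1, 2, -14, 9.
  1·m_0 + 4·m_1 + 1·m_2 = 6(Δ_1 - Δ_0) = 18
  1·m_1 + 4·m_2 + 1·m_3 = 6(Δ_2 - Δ_1) = -96
  1·m_2 + 4·m_3 + 1·m_4 = 6(Δ_3 - Δ_2) = 138
Natural end conditions: m_0 = m_4 = 0.
Forward elimination and back-substitution give m_0 = 0, m_1 = 99/7, m_2 = -270/7, m_3 = 309/7, m_4 = 0.
On [2, 3], g(x) = 9 - 17/2·(x - 2) - 135/7·(x - 2)² + 193/14·(x - 2)³.
With (x - 2) = 1/3: g(7/3) = 857/189.

4.5344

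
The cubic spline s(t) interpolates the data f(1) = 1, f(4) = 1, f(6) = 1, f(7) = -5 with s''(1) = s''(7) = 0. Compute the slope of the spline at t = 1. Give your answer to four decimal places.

-0.6429

With σ_i denoting the second derivative at x_i, h_i = 3, 2, 1, and Δ_i = (y_(i+1) − y_i)/h_i = 0, 0, -6:
  3·σ_0 + 10·σ_1 + 2·σ_2 = 6(Δ_1 - Δ_0) = 0
  2·σ_1 + 6·σ_2 + 1·σ_3 = 6(Δ_2 - Δ_1) = -36
Natural end conditions: σ_0 = σ_3 = 0.
Forward elimination and back-substitution give σ_0 = 0, σ_1 = 9/7, σ_2 = -45/7, σ_3 = 0.
On [1, 4], s'(t) = b_0 + 2c_0·(t - 1) + 3d_0·(t - 1)² with b_0 = Δ_0 - h_0(2σ_0 + σ_1)/6 = -9/14, c_0 = σ_0/2 = 0, d_0 = (σ_1 - σ_0)/(6h_0) = 1/14. So s'(1) = -9/14.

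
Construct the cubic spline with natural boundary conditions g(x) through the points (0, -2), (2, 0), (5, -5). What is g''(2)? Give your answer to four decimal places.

-1.6000

Put σ_i = g'' at the i-th knot. Here h = (2, 3) and Δ = (1, -5/3), so the interior equations h_(i-1)·σ_(i-1) + 2(h_(i-1)+h_i)·σ_i + h_i·σ_(i+1) = 6(Δ_i − Δ_(i-1)) read
  2·σ_0 + 10·σ_1 + 3·σ_2 = 6(Δ_1 - Δ_0) = -16
Natural end conditions: σ_0 = σ_2 = 0.
Forward elimination and back-substitution give σ_0 = 0, σ_1 = -8/5, σ_2 = 0.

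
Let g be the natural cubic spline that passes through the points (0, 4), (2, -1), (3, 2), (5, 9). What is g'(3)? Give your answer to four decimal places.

3.7857

Write M_i for g''(x_i). With h_i = 2, 1, 2 and divided differences Δ_i = -5/2, 3, 7/2, the continuity of g' gives the tridiagonal system
  2·M_0 + 6·M_1 + 1·M_2 = 6(Δ_1 - Δ_0) = 33
  1·M_1 + 6·M_2 + 2·M_3 = 6(Δ_2 - Δ_1) = 3
Natural end conditions: M_0 = M_3 = 0.
Hence M_0 = 0, M_1 = 39/7, M_2 = -3/7, M_3 = 0.
On [3, 5], g'(x) = b_2 + 2c_2·(x - 3) + 3d_2·(x - 3)² with b_2 = Δ_2 - h_2(2M_2 + M_3)/6 = 53/14, c_2 = M_2/2 = -3/14, d_2 = (M_3 - M_2)/(6h_2) = 1/28. So g'(3) = 53/14.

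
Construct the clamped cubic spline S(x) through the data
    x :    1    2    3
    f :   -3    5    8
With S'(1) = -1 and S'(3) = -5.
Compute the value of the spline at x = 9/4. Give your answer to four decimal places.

7.0742

Write M_i for S''(x_i). With h_i = 1, 1 and divided differences Δ_i = 8, 3, the continuity of S' gives the tridiagonal system
  1·M_0 + 4·M_1 + 1·M_2 = 6(Δ_1 - Δ_0) = -30
Clamped end conditions give two more equations: 2h_0·M_0 + h_0·M_1 = 6(Δ_0 - S'(1)) = 54 and h_1·M_1 + 2h_1·M_2 = 6(S'(3) - Δ_1) = -48.
Solving: M_0 = 65/2, M_1 = -11, M_2 = -37/2.
On [2, 3], S(x) = 5 + 39/4·(x - 2) - 11/2·(x - 2)² - 5/4·(x - 2)³.
With (x - 2) = 1/4: S(9/4) = 1811/256.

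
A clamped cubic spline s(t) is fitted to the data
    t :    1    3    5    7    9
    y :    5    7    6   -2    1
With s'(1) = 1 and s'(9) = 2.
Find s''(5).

-4

Write M_i for s''(x_i). With h_i = 2, 2, 2, 2 and divided differences Δ_i = 1, -1/2, -4, 3/2, the continuity of s' gives the tridiagonal system
  2·M_0 + 8·M_1 + 2·M_2 = 6(Δ_1 - Δ_0) = -9
  2·M_1 + 8·M_2 + 2·M_3 = 6(Δ_2 - Δ_1) = -21
  2·M_2 + 8·M_3 + 2·M_4 = 6(Δ_3 - Δ_2) = 33
Clamped end conditions give two more equations: 2h_0·M_0 + h_0·M_1 = 6(Δ_0 - s'(1)) = 0 and h_3·M_3 + 2h_3·M_4 = 6(s'(9) - Δ_3) = 3.
Hence M_0 = 1/14, M_1 = -1/7, M_2 = -4, M_3 = 79/14, M_4 = -29/14.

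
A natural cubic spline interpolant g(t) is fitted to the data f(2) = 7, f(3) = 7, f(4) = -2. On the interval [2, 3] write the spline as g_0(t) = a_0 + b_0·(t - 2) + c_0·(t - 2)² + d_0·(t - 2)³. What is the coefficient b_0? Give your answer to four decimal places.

Let m_i = g''(x_i). Step sizes h_i = 1, 1; slopes of the chords Δ_i = (y_(i+1) - y_i)/h_i = 0, -9.
  1·m_0 + 4·m_1 + 1·m_2 = 6(Δ_1 - Δ_0) = -54
Natural end conditions: m_0 = m_2 = 0.
Solving the tridiagonal system: m_0 = 0, m_1 = -27/2, m_2 = 0.
On [2, 3], with g_0(t) = a_0 + b_0·(t - 2) + c_0·(t - 2)² + d_0·(t - 2)³: c_0 = m_0/2 = 0, d_0 = (m_1 - m_0)/(6h_0) = -9/4, b_0 = Δ_0 - h_0(2m_0 + m_1)/6 = 9/4.

2.2500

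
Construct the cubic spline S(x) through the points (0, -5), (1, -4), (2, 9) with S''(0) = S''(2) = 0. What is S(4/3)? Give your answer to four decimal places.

-0.7778

Let M_i = S''(x_i). Step sizes h_i = 1, 1; slopes of the chords Δ_i = (y_(i+1) - y_i)/h_i = 1, 13.
  1·M_0 + 4·M_1 + 1·M_2 = 6(Δ_1 - Δ_0) = 72
Natural end conditions: M_0 = M_2 = 0.
Forward elimination and back-substitution give M_0 = 0, M_1 = 18, M_2 = 0.
On [1, 2], S(x) = -4 + 7·(x - 1) + 9·(x - 1)² - 3·(x - 1)³.
With (x - 1) = 1/3: S(4/3) = -7/9.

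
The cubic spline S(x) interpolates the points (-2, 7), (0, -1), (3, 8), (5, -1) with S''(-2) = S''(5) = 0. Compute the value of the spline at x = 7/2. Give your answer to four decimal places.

Let m_i = S''(x_i). Step sizes h_i = 2, 3, 2; slopes of the chords Δ_i = (y_(i+1) - y_i)/h_i = -4, 3, -9/2.
  2·m_0 + 10·m_1 + 3·m_2 = 6(Δ_1 - Δ_0) = 42
  3·m_1 + 10·m_2 + 2·m_3 = 6(Δ_2 - Δ_1) = -45
Natural end conditions: m_0 = m_3 = 0.
Solving the tridiagonal system: m_0 = 0, m_1 = 555/91, m_2 = -576/91, m_3 = 0.
On [3, 5], S(x) = 8 - 51/182·(x - 3) - 288/91·(x - 3)² + 48/91·(x - 3)³.
With (x - 3) = 1/2: S(7/2) = 371/52.

7.1346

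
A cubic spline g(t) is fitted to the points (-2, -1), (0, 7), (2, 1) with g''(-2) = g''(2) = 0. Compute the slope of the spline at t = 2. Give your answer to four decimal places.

-4.7500

Let m_i = g''(x_i). Step sizes h_i = 2, 2; slopes of the chords Δ_i = (y_(i+1) - y_i)/h_i = 4, -3.
  2·m_0 + 8·m_1 + 2·m_2 = 6(Δ_1 - Δ_0) = -42
Natural end conditions: m_0 = m_2 = 0.
Solving: m_0 = 0, m_1 = -21/4, m_2 = 0.
On [0, 2], g'(t) = b_1 + 2c_1·t + 3d_1·t² with b_1 = Δ_1 - h_1(2m_1 + m_2)/6 = 1/2, c_1 = m_1/2 = -21/8, d_1 = (m_2 - m_1)/(6h_1) = 7/16. So g'(2) = -19/4.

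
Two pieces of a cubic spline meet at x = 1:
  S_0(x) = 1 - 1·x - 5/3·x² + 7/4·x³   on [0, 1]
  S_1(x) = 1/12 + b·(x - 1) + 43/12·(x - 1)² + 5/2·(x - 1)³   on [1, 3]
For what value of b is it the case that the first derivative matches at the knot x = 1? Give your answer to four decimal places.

0.9167

S_0'(x) = -1 - 10/3·x + 21/4·x², so S_0'(1) = 11/12. On the right, S_1'(1) = b, so b = 11/12.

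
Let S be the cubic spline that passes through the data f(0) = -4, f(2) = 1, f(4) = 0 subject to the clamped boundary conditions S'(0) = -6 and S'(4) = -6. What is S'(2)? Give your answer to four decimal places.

Put M_i = S'' at the i-th knot. Here h = (2, 2) and Δ = (5/2, -1/2), so the interior equations h_(i-1)·M_(i-1) + 2(h_(i-1)+h_i)·M_i + h_i·M_(i+1) = 6(Δ_i − Δ_(i-1)) read
  2·M_0 + 8·M_1 + 2·M_2 = 6(Δ_1 - Δ_0) = -18
Clamped end conditions give two more equations: 2h_0·M_0 + h_0·M_1 = 6(Δ_0 - S'(0)) = 51 and h_1·M_1 + 2h_1·M_2 = 6(S'(4) - Δ_1) = -33.
Solving the tridiagonal system: M_0 = 15, M_1 = -9/2, M_2 = -6.
On [2, 4], S'(x) = b_1 + 2c_1·(x - 2) + 3d_1·(x - 2)² with b_1 = Δ_1 - h_1(2M_1 + M_2)/6 = 9/2, c_1 = M_1/2 = -9/4, d_1 = (M_2 - M_1)/(6h_1) = -1/8. So S'(2) = 9/2.

4.5000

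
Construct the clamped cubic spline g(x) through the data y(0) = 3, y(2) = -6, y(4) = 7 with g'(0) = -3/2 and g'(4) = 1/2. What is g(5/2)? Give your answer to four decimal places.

-3.5234

Let M_i = g''(x_i). Step sizes h_i = 2, 2; slopes of the chords Δ_i = (y_(i+1) - y_i)/h_i = -9/2, 13/2.
  2·M_0 + 8·M_1 + 2·M_2 = 6(Δ_1 - Δ_0) = 66
Clamped end conditions give two more equations: 2h_0·M_0 + h_0·M_1 = 6(Δ_0 - g'(0)) = -18 and h_1·M_1 + 2h_1·M_2 = 6(g'(4) - Δ_1) = -36.
Hence M_0 = -49/4, M_1 = 31/2, M_2 = -67/4.
On [2, 4], g(x) = -6 + 7/4·(x - 2) + 31/4·(x - 2)² - 43/16·(x - 2)³.
With (x - 2) = 1/2: g(5/2) = -451/128.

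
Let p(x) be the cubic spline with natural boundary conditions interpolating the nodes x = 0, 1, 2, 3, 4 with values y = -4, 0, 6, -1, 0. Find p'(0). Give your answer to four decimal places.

Let M_i = p''(x_i). Step sizes h_i = 1, 1, 1, 1; slopes of the chords Δ_i = (y_(i+1) - y_i)/h_i = 4, 6, -7, 1.
  1·M_0 + 4·M_1 + 1·M_2 = 6(Δ_1 - Δ_0) = 12
  1·M_1 + 4·M_2 + 1·M_3 = 6(Δ_2 - Δ_1) = -78
  1·M_2 + 4·M_3 + 1·M_4 = 6(Δ_3 - Δ_2) = 48
Natural end conditions: M_0 = M_4 = 0.
Solving: M_0 = 0, M_1 = 135/14, M_2 = -186/7, M_3 = 261/14, M_4 = 0.
On [0, 1], p'(x) = b_0 + 2c_0·x + 3d_0·x² with b_0 = Δ_0 - h_0(2M_0 + M_1)/6 = 67/28, c_0 = M_0/2 = 0, d_0 = (M_1 - M_0)/(6h_0) = 45/28. So p'(0) = 67/28.

2.3929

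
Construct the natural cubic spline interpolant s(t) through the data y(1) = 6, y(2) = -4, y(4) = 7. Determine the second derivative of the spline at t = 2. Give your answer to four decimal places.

Write m_i for s''(x_i). With h_i = 1, 2 and divided differences Δ_i = -10, 11/2, the continuity of s' gives the tridiagonal system
  1·m_0 + 6·m_1 + 2·m_2 = 6(Δ_1 - Δ_0) = 93
Natural end conditions: m_0 = m_2 = 0.
Forward elimination and back-substitution give m_0 = 0, m_1 = 31/2, m_2 = 0.

15.5000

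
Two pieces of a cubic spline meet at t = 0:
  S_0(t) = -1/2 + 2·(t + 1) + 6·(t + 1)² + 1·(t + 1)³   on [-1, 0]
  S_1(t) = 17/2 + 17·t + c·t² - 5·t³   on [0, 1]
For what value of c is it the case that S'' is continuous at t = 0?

9

S_0''(t) = 12 + 6·(t + 1), so S_0''(0) = 18. On the right, S_1''(0) = 2c, so c = 9.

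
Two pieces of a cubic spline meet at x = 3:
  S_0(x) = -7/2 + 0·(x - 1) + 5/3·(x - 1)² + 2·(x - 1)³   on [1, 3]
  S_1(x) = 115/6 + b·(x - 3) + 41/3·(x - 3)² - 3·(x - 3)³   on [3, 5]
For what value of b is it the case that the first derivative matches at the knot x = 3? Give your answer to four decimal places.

S_0'(x) = 0 + 10/3·(x - 1) + 6·(x - 1)², so S_0'(3) = 92/3. On the right, S_1'(3) = b, so b = 92/3.

30.6667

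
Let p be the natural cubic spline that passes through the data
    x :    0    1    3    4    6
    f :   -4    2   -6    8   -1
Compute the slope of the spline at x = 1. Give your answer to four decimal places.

-0.4839

Let M_i = p''(x_i). Step sizes h_i = 1, 2, 1, 2; slopes of the chords Δ_i = (y_(i+1) - y_i)/h_i = 6, -4, 14, -9/2.
  1·M_0 + 6·M_1 + 2·M_2 = 6(Δ_1 - Δ_0) = -60
  2·M_1 + 6·M_2 + 1·M_3 = 6(Δ_2 - Δ_1) = 108
  1·M_2 + 6·M_3 + 2·M_4 = 6(Δ_3 - Δ_2) = -111
Natural end conditions: M_0 = M_4 = 0.
Forward elimination and back-substitution give M_0 = 0, M_1 = -603/31, M_2 = 879/31, M_3 = -720/31, M_4 = 0.
On [1, 3], p'(x) = b_1 + 2c_1·(x - 1) + 3d_1·(x - 1)² with b_1 = Δ_1 - h_1(2M_1 + M_2)/6 = -15/31, c_1 = M_1/2 = -603/62, d_1 = (M_2 - M_1)/(6h_1) = 247/62. So p'(1) = -15/31.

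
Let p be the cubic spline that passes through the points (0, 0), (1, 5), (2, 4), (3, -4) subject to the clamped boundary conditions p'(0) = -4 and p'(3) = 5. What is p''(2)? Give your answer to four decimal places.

With M_i denoting the second derivative at x_i, h_i = 1, 1, 1, and Δ_i = (y_(i+1) − y_i)/h_i = 5, -1, -8:
  1·M_0 + 4·M_1 + 1·M_2 = 6(Δ_1 - Δ_0) = -36
  1·M_1 + 4·M_2 + 1·M_3 = 6(Δ_2 - Δ_1) = -42
Clamped end conditions give two more equations: 2h_0·M_0 + h_0·M_1 = 6(Δ_0 - p'(0)) = 54 and h_2·M_2 + 2h_2·M_3 = 6(p'(3) - Δ_2) = 78.
Hence M_0 = 166/5, M_1 = -62/5, M_2 = -98/5, M_3 = 244/5.

-19.6000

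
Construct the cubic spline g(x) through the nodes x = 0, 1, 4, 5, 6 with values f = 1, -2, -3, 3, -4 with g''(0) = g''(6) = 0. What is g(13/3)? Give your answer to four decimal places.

Put M_i = g'' at the i-th knot. Here h = (1, 3, 1, 1) and Δ = (-3, -1/3, 6, -7), so the interior equations h_(i-1)·M_(i-1) + 2(h_(i-1)+h_i)·M_i + h_i·M_(i+1) = 6(Δ_i − Δ_(i-1)) read
  1·M_0 + 8·M_1 + 3·M_2 = 6(Δ_1 - Δ_0) = 16
  3·M_1 + 8·M_2 + 1·M_3 = 6(Δ_2 - Δ_1) = 38
  1·M_2 + 4·M_3 + 1·M_4 = 6(Δ_3 - Δ_2) = -78
Natural end conditions: M_0 = M_4 = 0.
Hence M_0 = 0, M_1 = -97/106, M_2 = 412/53, M_3 = -2273/106, M_4 = 0.
On [4, 5], g(x) = -3 + 4441/636·(x - 4) + 206/53·(x - 4)² - 3097/636·(x - 4)³.
With (x - 4) = 1/3: g(13/3) = -1807/4293.

-0.4209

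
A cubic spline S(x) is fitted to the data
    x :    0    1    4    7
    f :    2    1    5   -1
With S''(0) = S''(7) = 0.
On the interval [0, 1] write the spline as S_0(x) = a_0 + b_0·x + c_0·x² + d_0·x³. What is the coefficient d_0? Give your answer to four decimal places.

0.4368

With M_i denoting the second derivative at x_i, h_i = 1, 3, 3, and Δ_i = (y_(i+1) − y_i)/h_i = -1, 4/3, -2:
  1·M_0 + 8·M_1 + 3·M_2 = 6(Δ_1 - Δ_0) = 14
  3·M_1 + 12·M_2 + 3·M_3 = 6(Δ_2 - Δ_1) = -20
Natural end conditions: M_0 = M_3 = 0.
Solving: M_0 = 0, M_1 = 76/29, M_2 = -202/87, M_3 = 0.
On [0, 1], with S_0(x) = a_0 + b_0·x + c_0·x² + d_0·x³: c_0 = M_0/2 = 0, d_0 = (M_1 - M_0)/(6h_0) = 38/87, b_0 = Δ_0 - h_0(2M_0 + M_1)/6 = -125/87.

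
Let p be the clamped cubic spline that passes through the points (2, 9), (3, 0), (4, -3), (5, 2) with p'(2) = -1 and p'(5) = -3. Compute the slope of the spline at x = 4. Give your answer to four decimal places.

Put m_i = p'' at the i-th knot. Here h = (1, 1, 1) and Δ = (-9, -3, 5), so the interior equations h_(i-1)·m_(i-1) + 2(h_(i-1)+h_i)·m_i + h_i·m_(i+1) = 6(Δ_i − Δ_(i-1)) read
  1·m_0 + 4·m_1 + 1·m_2 = 6(Δ_1 - Δ_0) = 36
  1·m_1 + 4·m_2 + 1·m_3 = 6(Δ_2 - Δ_1) = 48
Clamped end conditions give two more equations: 2h_0·m_0 + h_0·m_1 = 6(Δ_0 - p'(2)) = -48 and h_2·m_2 + 2h_2·m_3 = 6(p'(5) - Δ_2) = -48.
Hence m_0 = -452/15, m_1 = 184/15, m_2 = 256/15, m_3 = -488/15.
On [4, 5], p'(x) = b_2 + 2c_2·(x - 4) + 3d_2·(x - 4)² with b_2 = Δ_2 - h_2(2m_2 + m_3)/6 = 71/15, c_2 = m_2/2 = 128/15, d_2 = (m_3 - m_2)/(6h_2) = -124/15. So p'(4) = 71/15.

4.7333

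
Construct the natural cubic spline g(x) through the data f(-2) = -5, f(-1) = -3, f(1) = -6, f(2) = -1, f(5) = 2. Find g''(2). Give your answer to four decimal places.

-4.1760

Let m_i = g''(x_i). Step sizes h_i = 1, 2, 1, 3; slopes of the chords Δ_i = (y_(i+1) - y_i)/h_i = 2, -3/2, 5, 1.
  1·m_0 + 6·m_1 + 2·m_2 = 6(Δ_1 - Δ_0) = -21
  2·m_1 + 6·m_2 + 1·m_3 = 6(Δ_2 - Δ_1) = 39
  1·m_2 + 8·m_3 + 3·m_4 = 6(Δ_3 - Δ_2) = -24
Natural end conditions: m_0 = m_4 = 0.
Solving: m_0 = 0, m_1 = -1659/250, m_2 = 1176/125, m_3 = -522/125, m_4 = 0.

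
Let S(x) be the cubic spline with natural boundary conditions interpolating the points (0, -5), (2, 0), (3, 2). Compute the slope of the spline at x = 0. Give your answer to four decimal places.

Write M_i for S''(x_i). With h_i = 2, 1 and divided differences Δ_i = 5/2, 2, the continuity of S' gives the tridiagonal system
  2·M_0 + 6·M_1 + 1·M_2 = 6(Δ_1 - Δ_0) = -3
Natural end conditions: M_0 = M_2 = 0.
Hence M_0 = 0, M_1 = -1/2, M_2 = 0.
On [0, 2], S'(x) = b_0 + 2c_0·x + 3d_0·x² with b_0 = Δ_0 - h_0(2M_0 + M_1)/6 = 8/3, c_0 = M_0/2 = 0, d_0 = (M_1 - M_0)/(6h_0) = -1/24. So S'(0) = 8/3.

2.6667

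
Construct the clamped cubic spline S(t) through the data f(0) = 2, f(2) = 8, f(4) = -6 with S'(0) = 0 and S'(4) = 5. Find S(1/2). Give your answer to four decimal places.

3.3359

Let M_i = S''(x_i). Step sizes h_i = 2, 2; slopes of the chords Δ_i = (y_(i+1) - y_i)/h_i = 3, -7.
  2·M_0 + 8·M_1 + 2·M_2 = 6(Δ_1 - Δ_0) = -60
Clamped end conditions give two more equations: 2h_0·M_0 + h_0·M_1 = 6(Δ_0 - S'(0)) = 18 and h_1·M_1 + 2h_1·M_2 = 6(S'(4) - Δ_1) = 72.
Forward elimination and back-substitution give M_0 = 53/4, M_1 = -35/2, M_2 = 107/4.
On [0, 2], S(t) = 2 + 0·t + 53/8·t² - 41/16·t³.
With t = 1/2: S(1/2) = 427/128.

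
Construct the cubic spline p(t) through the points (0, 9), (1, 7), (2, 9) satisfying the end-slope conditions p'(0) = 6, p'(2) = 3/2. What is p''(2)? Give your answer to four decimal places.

-9.7500

With M_i denoting the second derivative at x_i, h_i = 1, 1, and Δ_i = (y_(i+1) − y_i)/h_i = -2, 2:
  1·M_0 + 4·M_1 + 1·M_2 = 6(Δ_1 - Δ_0) = 24
Clamped end conditions give two more equations: 2h_0·M_0 + h_0·M_1 = 6(Δ_0 - p'(0)) = -48 and h_1·M_1 + 2h_1·M_2 = 6(p'(2) - Δ_1) = -3.
Solving: M_0 = -129/4, M_1 = 33/2, M_2 = -39/4.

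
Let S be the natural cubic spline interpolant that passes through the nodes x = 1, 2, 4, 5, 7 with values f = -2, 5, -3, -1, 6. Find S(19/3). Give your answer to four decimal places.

3.7304

Write σ_i for S''(x_i). With h_i = 1, 2, 1, 2 and divided differences Δ_i = 7, -4, 2, 7/2, the continuity of S' gives the tridiagonal system
  1·σ_0 + 6·σ_1 + 2·σ_2 = 6(Δ_1 - Δ_0) = -66
  2·σ_1 + 6·σ_2 + 1·σ_3 = 6(Δ_2 - Δ_1) = 36
  1·σ_2 + 6·σ_3 + 2·σ_4 = 6(Δ_3 - Δ_2) = 9
Natural end conditions: σ_0 = σ_4 = 0.
Solving: σ_0 = 0, σ_1 = -454/31, σ_2 = 339/31, σ_3 = -10/31, σ_4 = 0.
On [5, 7], S(x) = -1 + 691/186·(x - 5) - 5/31·(x - 5)² + 5/186·(x - 5)³.
With (x - 5) = 4/3: S(19/3) = 9367/2511.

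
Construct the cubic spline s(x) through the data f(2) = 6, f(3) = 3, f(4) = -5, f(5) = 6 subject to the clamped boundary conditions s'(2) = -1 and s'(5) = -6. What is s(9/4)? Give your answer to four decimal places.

5.8375

With m_i denoting the second derivative at x_i, h_i = 1, 1, 1, and Δ_i = (y_(i+1) − y_i)/h_i = -3, -8, 11:
  1·m_0 + 4·m_1 + 1·m_2 = 6(Δ_1 - Δ_0) = -30
  1·m_1 + 4·m_2 + 1·m_3 = 6(Δ_2 - Δ_1) = 114
Clamped end conditions give two more equations: 2h_0·m_0 + h_0·m_1 = 6(Δ_0 - s'(2)) = -12 and h_2·m_2 + 2h_2·m_3 = 6(s'(5) - Δ_2) = -102.
Forward elimination and back-substitution give m_0 = 76/15, m_1 = -332/15, m_2 = 802/15, m_3 = -1166/15.
On [2, 3], s(x) = 6 - 1·(x - 2) + 38/15·(x - 2)² - 68/15·(x - 2)³.
With (x - 2) = 1/4: s(9/4) = 467/80.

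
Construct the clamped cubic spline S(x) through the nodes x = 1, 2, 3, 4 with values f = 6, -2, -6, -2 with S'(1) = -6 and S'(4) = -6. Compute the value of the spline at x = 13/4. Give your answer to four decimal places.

Put M_i = S'' at the i-th knot. Here h = (1, 1, 1) and Δ = (-8, -4, 4), so the interior equations h_(i-1)·M_(i-1) + 2(h_(i-1)+h_i)·M_i + h_i·M_(i+1) = 6(Δ_i − Δ_(i-1)) read
  1·M_0 + 4·M_1 + 1·M_2 = 6(Δ_1 - Δ_0) = 24
  1·M_1 + 4·M_2 + 1·M_3 = 6(Δ_2 - Δ_1) = 48
Clamped end conditions give two more equations: 2h_0·M_0 + h_0·M_1 = 6(Δ_0 - S'(1)) = -12 and h_2·M_2 + 2h_2·M_3 = 6(S'(4) - Δ_2) = -60.
Hence M_0 = -36/5, M_1 = 12/5, M_2 = 108/5, M_3 = -204/5.
On [3, 4], S(x) = -6 + 18/5·(x - 3) + 54/5·(x - 3)² - 52/5·(x - 3)³.
With (x - 3) = 1/4: S(13/4) = -367/80.

-4.5875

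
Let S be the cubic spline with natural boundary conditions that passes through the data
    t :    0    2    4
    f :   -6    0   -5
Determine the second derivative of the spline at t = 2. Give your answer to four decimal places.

-4.1250

Put M_i = S'' at the i-th knot. Here h = (2, 2) and Δ = (3, -5/2), so the interior equations h_(i-1)·M_(i-1) + 2(h_(i-1)+h_i)·M_i + h_i·M_(i+1) = 6(Δ_i − Δ_(i-1)) read
  2·M_0 + 8·M_1 + 2·M_2 = 6(Δ_1 - Δ_0) = -33
Natural end conditions: M_0 = M_2 = 0.
Forward elimination and back-substitution give M_0 = 0, M_1 = -33/8, M_2 = 0.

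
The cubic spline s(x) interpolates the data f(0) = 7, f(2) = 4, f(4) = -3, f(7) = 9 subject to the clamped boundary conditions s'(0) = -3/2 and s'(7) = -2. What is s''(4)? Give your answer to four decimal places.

Put m_i = s'' at the i-th knot. Here h = (2, 2, 3) and Δ = (-3/2, -7/2, 4), so the interior equations h_(i-1)·m_(i-1) + 2(h_(i-1)+h_i)·m_i + h_i·m_(i+1) = 6(Δ_i − Δ_(i-1)) read
  2·m_0 + 8·m_1 + 2·m_2 = 6(Δ_1 - Δ_0) = -12
  2·m_1 + 10·m_2 + 3·m_3 = 6(Δ_2 - Δ_1) = 45
Clamped end conditions give two more equations: 2h_0·m_0 + h_0·m_1 = 6(Δ_0 - s'(0)) = 0 and h_2·m_2 + 2h_2·m_3 = 6(s'(7) - Δ_2) = -36.
Solving: m_0 = 76/37, m_1 = -152/37, m_2 = 310/37, m_3 = -377/37.

8.3784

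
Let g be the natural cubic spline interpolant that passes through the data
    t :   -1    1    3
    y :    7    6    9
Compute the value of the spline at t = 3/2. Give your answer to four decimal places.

Put M_i = g'' at the i-th knot. Here h = (2, 2) and Δ = (-1/2, 3/2), so the interior equations h_(i-1)·M_(i-1) + 2(h_(i-1)+h_i)·M_i + h_i·M_(i+1) = 6(Δ_i − Δ_(i-1)) read
  2·M_0 + 8·M_1 + 2·M_2 = 6(Δ_1 - Δ_0) = 12
Natural end conditions: M_0 = M_2 = 0.
Solving: M_0 = 0, M_1 = 3/2, M_2 = 0.
On [1, 3], g(t) = 6 + 1/2·(t - 1) + 3/4·(t - 1)² - 1/8·(t - 1)³.
With (t - 1) = 1/2: g(3/2) = 411/64.

6.4219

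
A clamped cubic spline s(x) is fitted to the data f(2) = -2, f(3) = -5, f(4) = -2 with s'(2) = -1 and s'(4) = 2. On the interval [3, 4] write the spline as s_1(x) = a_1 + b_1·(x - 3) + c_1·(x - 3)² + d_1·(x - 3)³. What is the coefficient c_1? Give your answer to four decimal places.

Put m_i = s'' at the i-th knot. Here h = (1, 1) and Δ = (-3, 3), so the interior equations h_(i-1)·m_(i-1) + 2(h_(i-1)+h_i)·m_i + h_i·m_(i+1) = 6(Δ_i − Δ_(i-1)) read
  1·m_0 + 4·m_1 + 1·m_2 = 6(Δ_1 - Δ_0) = 36
Clamped end conditions give two more equations: 2h_0·m_0 + h_0·m_1 = 6(Δ_0 - s'(2)) = -12 and h_1·m_1 + 2h_1·m_2 = 6(s'(4) - Δ_1) = -6.
Solving the tridiagonal system: m_0 = -27/2, m_1 = 15, m_2 = -21/2.
On [3, 4], with s_1(x) = a_1 + b_1·(x - 3) + c_1·(x - 3)² + d_1·(x - 3)³: c_1 = m_1/2 = 15/2, d_1 = (m_2 - m_1)/(6h_1) = -17/4, b_1 = Δ_1 - h_1(2m_1 + m_2)/6 = -1/4.

7.5000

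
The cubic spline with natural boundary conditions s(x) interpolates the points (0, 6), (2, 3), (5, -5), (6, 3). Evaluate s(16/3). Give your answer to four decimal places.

Put m_i = s'' at the i-th knot. Here h = (2, 3, 1) and Δ = (-3/2, -8/3, 8), so the interior equations h_(i-1)·m_(i-1) + 2(h_(i-1)+h_i)·m_i + h_i·m_(i+1) = 6(Δ_i − Δ_(i-1)) read
  2·m_0 + 10·m_1 + 3·m_2 = 6(Δ_1 - Δ_0) = -7
  3·m_1 + 8·m_2 + 1·m_3 = 6(Δ_2 - Δ_1) = 64
Natural end conditions: m_0 = m_3 = 0.
Solving: m_0 = 0, m_1 = -248/71, m_2 = 661/71, m_3 = 0.
On [5, 6], s(x) = -5 + 1043/213·(x - 5) + 661/142·(x - 5)² - 661/426·(x - 5)³.
With (x - 5) = 1/3: s(16/3) = -16724/5751.

-2.9080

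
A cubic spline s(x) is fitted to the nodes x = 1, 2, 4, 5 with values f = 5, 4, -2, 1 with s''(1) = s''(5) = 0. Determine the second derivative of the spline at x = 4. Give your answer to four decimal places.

Let m_i = s''(x_i). Step sizes h_i = 1, 2, 1; slopes of the chords Δ_i = (y_(i+1) - y_i)/h_i = -1, -3, 3.
  1·m_0 + 6·m_1 + 2·m_2 = 6(Δ_1 - Δ_0) = -12
  2·m_1 + 6·m_2 + 1·m_3 = 6(Δ_2 - Δ_1) = 36
Natural end conditions: m_0 = m_3 = 0.
Solving: m_0 = 0, m_1 = -9/2, m_2 = 15/2, m_3 = 0.

7.5000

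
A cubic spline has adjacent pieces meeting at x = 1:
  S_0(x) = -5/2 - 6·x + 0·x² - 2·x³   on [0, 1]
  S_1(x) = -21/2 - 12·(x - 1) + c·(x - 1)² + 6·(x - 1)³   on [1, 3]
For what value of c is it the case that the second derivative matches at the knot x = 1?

S_0''(x) = 0 - 12·x, so S_0''(1) = -12. On the right, S_1''(1) = 2c, so c = -6.

-6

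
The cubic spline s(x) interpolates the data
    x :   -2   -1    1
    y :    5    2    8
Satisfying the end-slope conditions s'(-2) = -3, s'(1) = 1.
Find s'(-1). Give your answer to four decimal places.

-0.6667

Put σ_i = s'' at the i-th knot. Here h = (1, 2) and Δ = (-3, 3), so the interior equations h_(i-1)·σ_(i-1) + 2(h_(i-1)+h_i)·σ_i + h_i·σ_(i+1) = 6(Δ_i − Δ_(i-1)) read
  1·σ_0 + 6·σ_1 + 2·σ_2 = 6(Δ_1 - Δ_0) = 36
Clamped end conditions give two more equations: 2h_0·σ_0 + h_0·σ_1 = 6(Δ_0 - s'(-2)) = 0 and h_1·σ_1 + 2h_1·σ_2 = 6(s'(1) - Δ_1) = -12.
Hence σ_0 = -14/3, σ_1 = 28/3, σ_2 = -23/3.
On [-1, 1], s'(x) = b_1 + 2c_1·(x + 1) + 3d_1·(x + 1)² with b_1 = Δ_1 - h_1(2σ_1 + σ_2)/6 = -2/3, c_1 = σ_1/2 = 14/3, d_1 = (σ_2 - σ_1)/(6h_1) = -17/12. So s'(-1) = -2/3.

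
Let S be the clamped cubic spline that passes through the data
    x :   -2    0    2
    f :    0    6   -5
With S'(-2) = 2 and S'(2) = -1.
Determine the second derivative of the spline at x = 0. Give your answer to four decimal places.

Write M_i for S''(x_i). With h_i = 2, 2 and divided differences Δ_i = 3, -11/2, the continuity of S' gives the tridiagonal system
  2·M_0 + 8·M_1 + 2·M_2 = 6(Δ_1 - Δ_0) = -51
Clamped end conditions give two more equations: 2h_0·M_0 + h_0·M_1 = 6(Δ_0 - S'(-2)) = 6 and h_1·M_1 + 2h_1·M_2 = 6(S'(2) - Δ_1) = 27.
Hence M_0 = 57/8, M_1 = -45/4, M_2 = 99/8.

-11.2500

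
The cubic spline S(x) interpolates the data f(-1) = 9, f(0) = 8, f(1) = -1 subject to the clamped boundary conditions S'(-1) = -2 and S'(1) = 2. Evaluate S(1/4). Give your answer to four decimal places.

5.4453

With m_i denoting the second derivative at x_i, h_i = 1, 1, and Δ_i = (y_(i+1) − y_i)/h_i = -1, -9:
  1·m_0 + 4·m_1 + 1·m_2 = 6(Δ_1 - Δ_0) = -48
Clamped end conditions give two more equations: 2h_0·m_0 + h_0·m_1 = 6(Δ_0 - S'(-1)) = 6 and h_1·m_1 + 2h_1·m_2 = 6(S'(1) - Δ_1) = 66.
Solving the tridiagonal system: m_0 = 17, m_1 = -28, m_2 = 47.
On [0, 1], S(x) = 8 - 15/2·x - 14·x² + 25/2·x³.
With x = 1/4: S(1/4) = 697/128.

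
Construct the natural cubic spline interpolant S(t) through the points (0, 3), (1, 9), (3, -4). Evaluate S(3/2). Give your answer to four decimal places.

With M_i denoting the second derivative at x_i, h_i = 1, 2, and Δ_i = (y_(i+1) − y_i)/h_i = 6, -13/2:
  1·M_0 + 6·M_1 + 2·M_2 = 6(Δ_1 - Δ_0) = -75
Natural end conditions: M_0 = M_2 = 0.
Solving the tridiagonal system: M_0 = 0, M_1 = -25/2, M_2 = 0.
On [1, 3], S(t) = 9 + 11/6·(t - 1) - 25/4·(t - 1)² + 25/24·(t - 1)³.
With (t - 1) = 1/2: S(3/2) = 543/64.

8.4844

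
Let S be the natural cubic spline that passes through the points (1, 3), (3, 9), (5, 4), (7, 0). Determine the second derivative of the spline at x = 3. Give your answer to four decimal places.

Put σ_i = S'' at the i-th knot. Here h = (2, 2, 2) and Δ = (3, -5/2, -2), so the interior equations h_(i-1)·σ_(i-1) + 2(h_(i-1)+h_i)·σ_i + h_i·σ_(i+1) = 6(Δ_i − Δ_(i-1)) read
  2·σ_0 + 8·σ_1 + 2·σ_2 = 6(Δ_1 - Δ_0) = -33
  2·σ_1 + 8·σ_2 + 2·σ_3 = 6(Δ_2 - Δ_1) = 3
Natural end conditions: σ_0 = σ_3 = 0.
Solving: σ_0 = 0, σ_1 = -9/2, σ_2 = 3/2, σ_3 = 0.

-4.5000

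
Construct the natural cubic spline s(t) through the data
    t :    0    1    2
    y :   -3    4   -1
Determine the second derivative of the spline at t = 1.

Write σ_i for s''(x_i). With h_i = 1, 1 and divided differences Δ_i = 7, -5, the continuity of s' gives the tridiagonal system
  1·σ_0 + 4·σ_1 + 1·σ_2 = 6(Δ_1 - Δ_0) = -72
Natural end conditions: σ_0 = σ_2 = 0.
Solving: σ_0 = 0, σ_1 = -18, σ_2 = 0.

-18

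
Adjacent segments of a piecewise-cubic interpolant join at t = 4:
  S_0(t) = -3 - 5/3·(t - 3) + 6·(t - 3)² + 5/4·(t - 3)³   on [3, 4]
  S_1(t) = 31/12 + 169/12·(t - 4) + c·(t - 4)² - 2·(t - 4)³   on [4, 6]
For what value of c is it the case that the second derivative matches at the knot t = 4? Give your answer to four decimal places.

S_0''(t) = 12 + 15/2·(t - 3), so S_0''(4) = 39/2. On the right, S_1''(4) = 2c, so c = 39/4.

9.7500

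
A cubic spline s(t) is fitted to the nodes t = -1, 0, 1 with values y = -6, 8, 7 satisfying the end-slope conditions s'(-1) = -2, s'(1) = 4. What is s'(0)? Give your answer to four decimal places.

Let M_i = s''(x_i). Step sizes h_i = 1, 1; slopes of the chords Δ_i = (y_(i+1) - y_i)/h_i = 14, -1.
  1·M_0 + 4·M_1 + 1·M_2 = 6(Δ_1 - Δ_0) = -90
Clamped end conditions give two more equations: 2h_0·M_0 + h_0·M_1 = 6(Δ_0 - s'(-1)) = 96 and h_1·M_1 + 2h_1·M_2 = 6(s'(1) - Δ_1) = 30.
Forward elimination and back-substitution give M_0 = 147/2, M_1 = -51, M_2 = 81/2.
On [0, 1], s'(t) = b_1 + 2c_1·t + 3d_1·t² with b_1 = Δ_1 - h_1(2M_1 + M_2)/6 = 37/4, c_1 = M_1/2 = -51/2, d_1 = (M_2 - M_1)/(6h_1) = 61/4. So s'(0) = 37/4.

9.2500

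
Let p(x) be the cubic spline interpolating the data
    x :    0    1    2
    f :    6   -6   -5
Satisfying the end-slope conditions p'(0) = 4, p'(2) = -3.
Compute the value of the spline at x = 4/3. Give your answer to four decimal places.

-6.7778

Put M_i = p'' at the i-th knot. Here h = (1, 1) and Δ = (-12, 1), so the interior equations h_(i-1)·M_(i-1) + 2(h_(i-1)+h_i)·M_i + h_i·M_(i+1) = 6(Δ_i − Δ_(i-1)) read
  1·M_0 + 4·M_1 + 1·M_2 = 6(Δ_1 - Δ_0) = 78
Clamped end conditions give two more equations: 2h_0·M_0 + h_0·M_1 = 6(Δ_0 - p'(0)) = -96 and h_1·M_1 + 2h_1·M_2 = 6(p'(2) - Δ_1) = -24.
Solving: M_0 = -71, M_1 = 46, M_2 = -35.
On [1, 2], p(x) = -6 - 17/2·(x - 1) + 23·(x - 1)² - 27/2·(x - 1)³.
With (x - 1) = 1/3: p(4/3) = -61/9.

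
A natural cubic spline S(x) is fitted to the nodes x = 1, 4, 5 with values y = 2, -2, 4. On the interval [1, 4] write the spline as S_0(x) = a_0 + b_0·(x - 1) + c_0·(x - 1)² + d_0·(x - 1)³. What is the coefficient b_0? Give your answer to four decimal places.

With m_i denoting the second derivative at x_i, h_i = 3, 1, and Δ_i = (y_(i+1) − y_i)/h_i = -4/3, 6:
  3·m_0 + 8·m_1 + 1·m_2 = 6(Δ_1 - Δ_0) = 44
Natural end conditions: m_0 = m_2 = 0.
Solving: m_0 = 0, m_1 = 11/2, m_2 = 0.
On [1, 4], with S_0(x) = a_0 + b_0·(x - 1) + c_0·(x - 1)² + d_0·(x - 1)³: c_0 = m_0/2 = 0, d_0 = (m_1 - m_0)/(6h_0) = 11/36, b_0 = Δ_0 - h_0(2m_0 + m_1)/6 = -49/12.

-4.0833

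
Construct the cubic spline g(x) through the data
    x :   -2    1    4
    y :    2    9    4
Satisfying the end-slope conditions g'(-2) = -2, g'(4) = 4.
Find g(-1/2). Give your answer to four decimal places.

4.7500

Write M_i for g''(x_i). With h_i = 3, 3 and divided differences Δ_i = 7/3, -5/3, the continuity of g' gives the tridiagonal system
  3·M_0 + 12·M_1 + 3·M_2 = 6(Δ_1 - Δ_0) = -24
Clamped end conditions give two more equations: 2h_0·M_0 + h_0·M_1 = 6(Δ_0 - g'(-2)) = 26 and h_1·M_1 + 2h_1·M_2 = 6(g'(4) - Δ_1) = 34.
Forward elimination and back-substitution give M_0 = 22/3, M_1 = -6, M_2 = 26/3.
On [-2, 1], g(x) = 2 - 2·(x + 2) + 11/3·(x + 2)² - 20/27·(x + 2)³.
With (x + 2) = 3/2: g(-1/2) = 19/4.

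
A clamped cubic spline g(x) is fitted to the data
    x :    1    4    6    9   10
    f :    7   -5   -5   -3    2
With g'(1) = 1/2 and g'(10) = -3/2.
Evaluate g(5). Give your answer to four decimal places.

Put σ_i = g'' at the i-th knot. Here h = (3, 2, 3, 1) and Δ = (-4, 0, 2/3, 5), so the interior equations h_(i-1)·σ_(i-1) + 2(h_(i-1)+h_i)·σ_i + h_i·σ_(i+1) = 6(Δ_i − Δ_(i-1)) read
  3·σ_0 + 10·σ_1 + 2·σ_2 = 6(Δ_1 - Δ_0) = 24
  2·σ_1 + 10·σ_2 + 3·σ_3 = 6(Δ_2 - Δ_1) = 4
  3·σ_2 + 8·σ_3 + 1·σ_4 = 6(Δ_3 - Δ_2) = 26
Clamped end conditions give two more equations: 2h_0·σ_0 + h_0·σ_1 = 6(Δ_0 - g'(1)) = -27 and h_3·σ_3 + 2h_3·σ_4 = 6(g'(10) - Δ_3) = -39.
Solving: σ_0 = -2489/354, σ_1 = 896/177, σ_2 = -1957/708, σ_3 = 2539/354, σ_4 = -16345/708.
On [4, 6], g(x) = -5 - 579/236·(x - 4) + 448/177·(x - 4)² - 1847/2832·(x - 4)³.
With (x - 4) = 1: g(5) = -15787/2832.

-5.5745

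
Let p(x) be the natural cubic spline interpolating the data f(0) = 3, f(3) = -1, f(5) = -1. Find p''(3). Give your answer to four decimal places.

With m_i denoting the second derivative at x_i, h_i = 3, 2, and Δ_i = (y_(i+1) − y_i)/h_i = -4/3, 0:
  3·m_0 + 10·m_1 + 2·m_2 = 6(Δ_1 - Δ_0) = 8
Natural end conditions: m_0 = m_2 = 0.
Solving the tridiagonal system: m_0 = 0, m_1 = 4/5, m_2 = 0.

0.8000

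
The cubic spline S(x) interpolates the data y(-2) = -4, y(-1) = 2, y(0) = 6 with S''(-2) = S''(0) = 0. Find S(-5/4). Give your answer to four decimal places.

Put M_i = S'' at the i-th knot. Here h = (1, 1) and Δ = (6, 4), so the interior equations h_(i-1)·M_(i-1) + 2(h_(i-1)+h_i)·M_i + h_i·M_(i+1) = 6(Δ_i − Δ_(i-1)) read
  1·M_0 + 4·M_1 + 1·M_2 = 6(Δ_1 - Δ_0) = -12
Natural end conditions: M_0 = M_2 = 0.
Hence M_0 = 0, M_1 = -3, M_2 = 0.
On [-2, -1], S(x) = -4 + 13/2·(x + 2) + 0·(x + 2)² - 1/2·(x + 2)³.
With (x + 2) = 3/4: S(-5/4) = 85/128.

0.6641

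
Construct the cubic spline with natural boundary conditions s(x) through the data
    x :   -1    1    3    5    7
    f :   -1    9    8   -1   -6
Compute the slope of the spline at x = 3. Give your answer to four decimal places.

-3.4375

Put M_i = s'' at the i-th knot. Here h = (2, 2, 2, 2) and Δ = (5, -1/2, -9/2, -5/2), so the interior equations h_(i-1)·M_(i-1) + 2(h_(i-1)+h_i)·M_i + h_i·M_(i+1) = 6(Δ_i − Δ_(i-1)) read
  2·M_0 + 8·M_1 + 2·M_2 = 6(Δ_1 - Δ_0) = -33
  2·M_1 + 8·M_2 + 2·M_3 = 6(Δ_2 - Δ_1) = -24
  2·M_2 + 8·M_3 + 2·M_4 = 6(Δ_3 - Δ_2) = 12
Natural end conditions: M_0 = M_4 = 0.
Solving the tridiagonal system: M_0 = 0, M_1 = -387/112, M_2 = -75/28, M_3 = 243/112, M_4 = 0.
On [3, 5], s'(x) = b_2 + 2c_2·(x - 3) + 3d_2·(x - 3)² with b_2 = Δ_2 - h_2(2M_2 + M_3)/6 = -55/16, c_2 = M_2/2 = -75/56, d_2 = (M_3 - M_2)/(6h_2) = 181/448. So s'(3) = -55/16.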